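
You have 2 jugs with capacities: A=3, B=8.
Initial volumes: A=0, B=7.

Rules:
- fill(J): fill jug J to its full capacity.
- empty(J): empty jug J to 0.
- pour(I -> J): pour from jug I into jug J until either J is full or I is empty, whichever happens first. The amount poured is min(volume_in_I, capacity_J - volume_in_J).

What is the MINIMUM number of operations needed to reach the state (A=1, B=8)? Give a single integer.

BFS from (A=0, B=7). One shortest path:
  1. pour(B -> A) -> (A=3 B=4)
  2. empty(A) -> (A=0 B=4)
  3. pour(B -> A) -> (A=3 B=1)
  4. empty(A) -> (A=0 B=1)
  5. pour(B -> A) -> (A=1 B=0)
  6. fill(B) -> (A=1 B=8)
Reached target in 6 moves.

Answer: 6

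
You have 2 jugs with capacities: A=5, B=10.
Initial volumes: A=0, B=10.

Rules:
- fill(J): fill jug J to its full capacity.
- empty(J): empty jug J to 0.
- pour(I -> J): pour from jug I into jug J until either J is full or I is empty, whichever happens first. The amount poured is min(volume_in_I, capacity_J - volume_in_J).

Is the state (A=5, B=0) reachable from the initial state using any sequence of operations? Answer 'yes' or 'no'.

BFS from (A=0, B=10):
  1. fill(A) -> (A=5 B=10)
  2. empty(B) -> (A=5 B=0)
Target reached → yes.

Answer: yes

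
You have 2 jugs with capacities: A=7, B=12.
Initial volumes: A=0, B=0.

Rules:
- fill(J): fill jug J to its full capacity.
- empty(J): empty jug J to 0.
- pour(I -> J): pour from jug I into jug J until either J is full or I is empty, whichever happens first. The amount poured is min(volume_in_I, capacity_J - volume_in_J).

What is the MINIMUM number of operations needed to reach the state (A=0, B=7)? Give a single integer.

BFS from (A=0, B=0). One shortest path:
  1. fill(A) -> (A=7 B=0)
  2. pour(A -> B) -> (A=0 B=7)
Reached target in 2 moves.

Answer: 2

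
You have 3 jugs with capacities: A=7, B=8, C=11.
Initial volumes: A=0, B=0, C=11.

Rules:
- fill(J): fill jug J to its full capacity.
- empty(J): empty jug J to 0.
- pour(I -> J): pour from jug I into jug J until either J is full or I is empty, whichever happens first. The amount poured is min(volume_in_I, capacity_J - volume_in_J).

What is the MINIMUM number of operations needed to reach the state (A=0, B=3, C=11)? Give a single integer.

Answer: 4

Derivation:
BFS from (A=0, B=0, C=11). One shortest path:
  1. pour(C -> B) -> (A=0 B=8 C=3)
  2. empty(B) -> (A=0 B=0 C=3)
  3. pour(C -> B) -> (A=0 B=3 C=0)
  4. fill(C) -> (A=0 B=3 C=11)
Reached target in 4 moves.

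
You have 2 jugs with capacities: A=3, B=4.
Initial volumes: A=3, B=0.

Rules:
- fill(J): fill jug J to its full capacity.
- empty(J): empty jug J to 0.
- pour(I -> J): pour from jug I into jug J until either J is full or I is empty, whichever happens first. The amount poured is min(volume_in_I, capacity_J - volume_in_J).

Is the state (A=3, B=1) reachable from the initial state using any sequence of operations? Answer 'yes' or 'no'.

Answer: yes

Derivation:
BFS from (A=3, B=0):
  1. empty(A) -> (A=0 B=0)
  2. fill(B) -> (A=0 B=4)
  3. pour(B -> A) -> (A=3 B=1)
Target reached → yes.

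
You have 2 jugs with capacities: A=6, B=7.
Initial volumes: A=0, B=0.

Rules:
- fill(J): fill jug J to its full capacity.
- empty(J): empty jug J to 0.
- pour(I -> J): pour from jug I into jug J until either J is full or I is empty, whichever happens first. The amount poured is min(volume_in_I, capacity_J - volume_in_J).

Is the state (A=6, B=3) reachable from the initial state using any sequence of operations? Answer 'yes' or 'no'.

Answer: yes

Derivation:
BFS from (A=0, B=0):
  1. fill(B) -> (A=0 B=7)
  2. pour(B -> A) -> (A=6 B=1)
  3. empty(A) -> (A=0 B=1)
  4. pour(B -> A) -> (A=1 B=0)
  5. fill(B) -> (A=1 B=7)
  6. pour(B -> A) -> (A=6 B=2)
  7. empty(A) -> (A=0 B=2)
  8. pour(B -> A) -> (A=2 B=0)
  9. fill(B) -> (A=2 B=7)
  10. pour(B -> A) -> (A=6 B=3)
Target reached → yes.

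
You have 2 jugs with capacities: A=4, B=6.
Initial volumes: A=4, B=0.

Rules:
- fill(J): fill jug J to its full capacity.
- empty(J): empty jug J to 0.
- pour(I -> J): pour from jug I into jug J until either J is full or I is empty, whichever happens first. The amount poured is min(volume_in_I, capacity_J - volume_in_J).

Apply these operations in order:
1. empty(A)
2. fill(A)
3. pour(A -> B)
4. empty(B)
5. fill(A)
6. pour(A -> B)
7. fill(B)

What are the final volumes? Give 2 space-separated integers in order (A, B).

Step 1: empty(A) -> (A=0 B=0)
Step 2: fill(A) -> (A=4 B=0)
Step 3: pour(A -> B) -> (A=0 B=4)
Step 4: empty(B) -> (A=0 B=0)
Step 5: fill(A) -> (A=4 B=0)
Step 6: pour(A -> B) -> (A=0 B=4)
Step 7: fill(B) -> (A=0 B=6)

Answer: 0 6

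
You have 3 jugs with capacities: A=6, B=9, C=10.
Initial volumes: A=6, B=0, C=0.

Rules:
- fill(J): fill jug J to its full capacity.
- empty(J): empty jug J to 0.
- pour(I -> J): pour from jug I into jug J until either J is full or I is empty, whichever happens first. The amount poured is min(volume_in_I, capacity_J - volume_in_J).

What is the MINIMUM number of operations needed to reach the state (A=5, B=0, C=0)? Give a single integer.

BFS from (A=6, B=0, C=0). One shortest path:
  1. fill(B) -> (A=6 B=9 C=0)
  2. pour(B -> C) -> (A=6 B=0 C=9)
  3. pour(A -> C) -> (A=5 B=0 C=10)
  4. empty(C) -> (A=5 B=0 C=0)
Reached target in 4 moves.

Answer: 4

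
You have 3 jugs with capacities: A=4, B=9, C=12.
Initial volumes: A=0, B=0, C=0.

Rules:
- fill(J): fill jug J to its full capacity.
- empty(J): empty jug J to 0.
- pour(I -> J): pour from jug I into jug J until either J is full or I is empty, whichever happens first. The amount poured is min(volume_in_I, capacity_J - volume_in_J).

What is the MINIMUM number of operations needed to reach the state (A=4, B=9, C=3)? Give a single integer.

BFS from (A=0, B=0, C=0). One shortest path:
  1. fill(A) -> (A=4 B=0 C=0)
  2. fill(C) -> (A=4 B=0 C=12)
  3. pour(C -> B) -> (A=4 B=9 C=3)
Reached target in 3 moves.

Answer: 3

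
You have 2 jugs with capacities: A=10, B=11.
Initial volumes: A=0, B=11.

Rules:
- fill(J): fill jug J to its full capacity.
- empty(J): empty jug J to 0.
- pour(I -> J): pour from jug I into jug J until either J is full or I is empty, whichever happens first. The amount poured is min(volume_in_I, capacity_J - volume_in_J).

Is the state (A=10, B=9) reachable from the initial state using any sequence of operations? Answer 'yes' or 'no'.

BFS from (A=0, B=11):
  1. fill(A) -> (A=10 B=11)
  2. empty(B) -> (A=10 B=0)
  3. pour(A -> B) -> (A=0 B=10)
  4. fill(A) -> (A=10 B=10)
  5. pour(A -> B) -> (A=9 B=11)
  6. empty(B) -> (A=9 B=0)
  7. pour(A -> B) -> (A=0 B=9)
  8. fill(A) -> (A=10 B=9)
Target reached → yes.

Answer: yes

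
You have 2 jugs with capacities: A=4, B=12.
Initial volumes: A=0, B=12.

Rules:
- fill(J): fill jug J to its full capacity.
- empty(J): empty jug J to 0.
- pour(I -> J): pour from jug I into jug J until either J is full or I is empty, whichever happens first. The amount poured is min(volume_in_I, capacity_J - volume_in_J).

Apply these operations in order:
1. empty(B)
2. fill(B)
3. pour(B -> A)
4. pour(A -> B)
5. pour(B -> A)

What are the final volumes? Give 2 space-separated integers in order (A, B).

Step 1: empty(B) -> (A=0 B=0)
Step 2: fill(B) -> (A=0 B=12)
Step 3: pour(B -> A) -> (A=4 B=8)
Step 4: pour(A -> B) -> (A=0 B=12)
Step 5: pour(B -> A) -> (A=4 B=8)

Answer: 4 8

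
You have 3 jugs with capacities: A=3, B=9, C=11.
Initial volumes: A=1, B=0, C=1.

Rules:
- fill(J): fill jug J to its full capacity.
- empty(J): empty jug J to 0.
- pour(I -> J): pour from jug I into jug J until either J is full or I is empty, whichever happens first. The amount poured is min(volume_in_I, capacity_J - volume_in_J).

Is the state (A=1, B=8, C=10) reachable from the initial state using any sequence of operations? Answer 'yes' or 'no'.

BFS explored all 320 reachable states.
Reachable set includes: (0,0,0), (0,0,1), (0,0,2), (0,0,3), (0,0,4), (0,0,5), (0,0,6), (0,0,7), (0,0,8), (0,0,9), (0,0,10), (0,0,11) ...
Target (A=1, B=8, C=10) not in reachable set → no.

Answer: no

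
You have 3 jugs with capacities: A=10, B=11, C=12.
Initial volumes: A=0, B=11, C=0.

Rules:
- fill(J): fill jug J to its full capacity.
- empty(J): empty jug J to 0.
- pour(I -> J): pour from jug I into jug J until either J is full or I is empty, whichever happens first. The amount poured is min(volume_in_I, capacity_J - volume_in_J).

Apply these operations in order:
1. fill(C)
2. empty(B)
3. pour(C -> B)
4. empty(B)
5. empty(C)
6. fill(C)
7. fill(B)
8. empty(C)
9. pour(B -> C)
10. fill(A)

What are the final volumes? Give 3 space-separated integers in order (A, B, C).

Step 1: fill(C) -> (A=0 B=11 C=12)
Step 2: empty(B) -> (A=0 B=0 C=12)
Step 3: pour(C -> B) -> (A=0 B=11 C=1)
Step 4: empty(B) -> (A=0 B=0 C=1)
Step 5: empty(C) -> (A=0 B=0 C=0)
Step 6: fill(C) -> (A=0 B=0 C=12)
Step 7: fill(B) -> (A=0 B=11 C=12)
Step 8: empty(C) -> (A=0 B=11 C=0)
Step 9: pour(B -> C) -> (A=0 B=0 C=11)
Step 10: fill(A) -> (A=10 B=0 C=11)

Answer: 10 0 11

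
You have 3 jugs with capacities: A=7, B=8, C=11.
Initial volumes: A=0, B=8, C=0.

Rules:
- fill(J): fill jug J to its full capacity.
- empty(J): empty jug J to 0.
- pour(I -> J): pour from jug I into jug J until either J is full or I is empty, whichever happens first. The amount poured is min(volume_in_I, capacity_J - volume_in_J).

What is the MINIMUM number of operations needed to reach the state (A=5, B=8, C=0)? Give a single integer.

Answer: 6

Derivation:
BFS from (A=0, B=8, C=0). One shortest path:
  1. pour(B -> C) -> (A=0 B=0 C=8)
  2. fill(B) -> (A=0 B=8 C=8)
  3. pour(B -> C) -> (A=0 B=5 C=11)
  4. empty(C) -> (A=0 B=5 C=0)
  5. pour(B -> A) -> (A=5 B=0 C=0)
  6. fill(B) -> (A=5 B=8 C=0)
Reached target in 6 moves.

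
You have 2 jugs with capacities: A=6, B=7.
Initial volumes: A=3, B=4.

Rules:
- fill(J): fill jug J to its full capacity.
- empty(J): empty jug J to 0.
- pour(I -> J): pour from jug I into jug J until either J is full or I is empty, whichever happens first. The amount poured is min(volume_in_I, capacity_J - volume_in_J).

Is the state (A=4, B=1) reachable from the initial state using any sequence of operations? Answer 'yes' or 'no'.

BFS explored all 27 reachable states.
Reachable set includes: (0,0), (0,1), (0,2), (0,3), (0,4), (0,5), (0,6), (0,7), (1,0), (1,7), (2,0), (2,7) ...
Target (A=4, B=1) not in reachable set → no.

Answer: no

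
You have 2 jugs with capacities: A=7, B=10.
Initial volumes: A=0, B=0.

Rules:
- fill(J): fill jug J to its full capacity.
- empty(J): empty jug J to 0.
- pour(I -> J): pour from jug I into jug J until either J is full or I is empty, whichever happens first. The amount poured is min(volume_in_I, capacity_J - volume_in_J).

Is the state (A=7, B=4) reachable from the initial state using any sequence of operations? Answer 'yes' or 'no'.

BFS from (A=0, B=0):
  1. fill(A) -> (A=7 B=0)
  2. pour(A -> B) -> (A=0 B=7)
  3. fill(A) -> (A=7 B=7)
  4. pour(A -> B) -> (A=4 B=10)
  5. empty(B) -> (A=4 B=0)
  6. pour(A -> B) -> (A=0 B=4)
  7. fill(A) -> (A=7 B=4)
Target reached → yes.

Answer: yes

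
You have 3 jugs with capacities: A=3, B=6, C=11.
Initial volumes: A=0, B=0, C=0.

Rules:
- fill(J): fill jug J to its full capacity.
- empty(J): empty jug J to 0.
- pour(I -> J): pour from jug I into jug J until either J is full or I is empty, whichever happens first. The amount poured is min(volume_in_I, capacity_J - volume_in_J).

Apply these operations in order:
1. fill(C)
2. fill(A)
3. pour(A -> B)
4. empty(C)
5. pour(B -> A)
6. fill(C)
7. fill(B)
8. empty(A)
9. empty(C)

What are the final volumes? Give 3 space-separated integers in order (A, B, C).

Answer: 0 6 0

Derivation:
Step 1: fill(C) -> (A=0 B=0 C=11)
Step 2: fill(A) -> (A=3 B=0 C=11)
Step 3: pour(A -> B) -> (A=0 B=3 C=11)
Step 4: empty(C) -> (A=0 B=3 C=0)
Step 5: pour(B -> A) -> (A=3 B=0 C=0)
Step 6: fill(C) -> (A=3 B=0 C=11)
Step 7: fill(B) -> (A=3 B=6 C=11)
Step 8: empty(A) -> (A=0 B=6 C=11)
Step 9: empty(C) -> (A=0 B=6 C=0)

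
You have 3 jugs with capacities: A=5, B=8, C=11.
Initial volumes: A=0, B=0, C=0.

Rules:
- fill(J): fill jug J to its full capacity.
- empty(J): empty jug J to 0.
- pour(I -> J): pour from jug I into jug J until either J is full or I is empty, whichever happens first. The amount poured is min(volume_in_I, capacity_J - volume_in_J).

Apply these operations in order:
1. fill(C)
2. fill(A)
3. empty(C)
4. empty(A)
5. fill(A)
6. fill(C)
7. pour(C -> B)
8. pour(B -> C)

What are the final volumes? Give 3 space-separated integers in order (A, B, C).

Answer: 5 0 11

Derivation:
Step 1: fill(C) -> (A=0 B=0 C=11)
Step 2: fill(A) -> (A=5 B=0 C=11)
Step 3: empty(C) -> (A=5 B=0 C=0)
Step 4: empty(A) -> (A=0 B=0 C=0)
Step 5: fill(A) -> (A=5 B=0 C=0)
Step 6: fill(C) -> (A=5 B=0 C=11)
Step 7: pour(C -> B) -> (A=5 B=8 C=3)
Step 8: pour(B -> C) -> (A=5 B=0 C=11)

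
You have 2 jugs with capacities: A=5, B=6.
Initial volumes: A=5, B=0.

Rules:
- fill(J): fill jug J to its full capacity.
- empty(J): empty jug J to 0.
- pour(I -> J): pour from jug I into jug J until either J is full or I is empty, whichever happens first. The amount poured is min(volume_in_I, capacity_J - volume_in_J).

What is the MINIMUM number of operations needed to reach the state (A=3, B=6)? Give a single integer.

Answer: 7

Derivation:
BFS from (A=5, B=0). One shortest path:
  1. pour(A -> B) -> (A=0 B=5)
  2. fill(A) -> (A=5 B=5)
  3. pour(A -> B) -> (A=4 B=6)
  4. empty(B) -> (A=4 B=0)
  5. pour(A -> B) -> (A=0 B=4)
  6. fill(A) -> (A=5 B=4)
  7. pour(A -> B) -> (A=3 B=6)
Reached target in 7 moves.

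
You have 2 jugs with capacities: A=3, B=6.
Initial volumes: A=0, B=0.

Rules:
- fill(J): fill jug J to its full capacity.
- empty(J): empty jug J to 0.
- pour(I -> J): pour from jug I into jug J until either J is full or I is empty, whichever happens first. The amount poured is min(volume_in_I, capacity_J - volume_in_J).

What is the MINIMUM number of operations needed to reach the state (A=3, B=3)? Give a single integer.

BFS from (A=0, B=0). One shortest path:
  1. fill(B) -> (A=0 B=6)
  2. pour(B -> A) -> (A=3 B=3)
Reached target in 2 moves.

Answer: 2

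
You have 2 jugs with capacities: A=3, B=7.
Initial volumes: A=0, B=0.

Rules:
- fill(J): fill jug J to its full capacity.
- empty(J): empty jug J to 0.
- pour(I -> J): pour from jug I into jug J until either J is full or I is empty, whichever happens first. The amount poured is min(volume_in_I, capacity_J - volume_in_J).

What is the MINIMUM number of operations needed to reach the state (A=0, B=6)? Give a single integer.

Answer: 4

Derivation:
BFS from (A=0, B=0). One shortest path:
  1. fill(A) -> (A=3 B=0)
  2. pour(A -> B) -> (A=0 B=3)
  3. fill(A) -> (A=3 B=3)
  4. pour(A -> B) -> (A=0 B=6)
Reached target in 4 moves.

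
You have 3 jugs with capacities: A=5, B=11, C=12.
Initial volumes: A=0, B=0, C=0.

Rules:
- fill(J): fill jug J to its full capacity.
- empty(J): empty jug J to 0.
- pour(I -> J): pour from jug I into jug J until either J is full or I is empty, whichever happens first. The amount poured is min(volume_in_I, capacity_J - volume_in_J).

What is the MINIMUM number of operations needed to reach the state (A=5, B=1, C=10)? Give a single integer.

Answer: 6

Derivation:
BFS from (A=0, B=0, C=0). One shortest path:
  1. fill(A) -> (A=5 B=0 C=0)
  2. fill(B) -> (A=5 B=11 C=0)
  3. pour(A -> C) -> (A=0 B=11 C=5)
  4. pour(B -> A) -> (A=5 B=6 C=5)
  5. pour(A -> C) -> (A=0 B=6 C=10)
  6. pour(B -> A) -> (A=5 B=1 C=10)
Reached target in 6 moves.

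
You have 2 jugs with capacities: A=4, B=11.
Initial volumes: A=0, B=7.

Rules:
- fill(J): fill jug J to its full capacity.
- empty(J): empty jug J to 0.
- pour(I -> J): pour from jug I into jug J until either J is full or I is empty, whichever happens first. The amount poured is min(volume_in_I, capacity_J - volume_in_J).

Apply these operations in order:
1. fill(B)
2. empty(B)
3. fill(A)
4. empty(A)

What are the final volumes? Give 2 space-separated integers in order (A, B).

Answer: 0 0

Derivation:
Step 1: fill(B) -> (A=0 B=11)
Step 2: empty(B) -> (A=0 B=0)
Step 3: fill(A) -> (A=4 B=0)
Step 4: empty(A) -> (A=0 B=0)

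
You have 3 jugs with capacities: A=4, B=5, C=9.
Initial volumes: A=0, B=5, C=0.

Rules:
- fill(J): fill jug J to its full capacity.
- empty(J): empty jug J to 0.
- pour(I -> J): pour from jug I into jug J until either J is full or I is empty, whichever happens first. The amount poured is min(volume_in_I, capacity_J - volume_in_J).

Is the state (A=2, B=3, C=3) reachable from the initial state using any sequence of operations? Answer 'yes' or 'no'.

BFS explored all 204 reachable states.
Reachable set includes: (0,0,0), (0,0,1), (0,0,2), (0,0,3), (0,0,4), (0,0,5), (0,0,6), (0,0,7), (0,0,8), (0,0,9), (0,1,0), (0,1,1) ...
Target (A=2, B=3, C=3) not in reachable set → no.

Answer: no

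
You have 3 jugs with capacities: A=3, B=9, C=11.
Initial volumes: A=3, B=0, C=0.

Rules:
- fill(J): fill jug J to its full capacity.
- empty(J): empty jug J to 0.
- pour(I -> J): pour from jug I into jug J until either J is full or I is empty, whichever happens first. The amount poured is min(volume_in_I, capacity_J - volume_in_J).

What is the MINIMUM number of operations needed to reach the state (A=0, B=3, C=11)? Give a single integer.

BFS from (A=3, B=0, C=0). One shortest path:
  1. fill(C) -> (A=3 B=0 C=11)
  2. pour(A -> B) -> (A=0 B=3 C=11)
Reached target in 2 moves.

Answer: 2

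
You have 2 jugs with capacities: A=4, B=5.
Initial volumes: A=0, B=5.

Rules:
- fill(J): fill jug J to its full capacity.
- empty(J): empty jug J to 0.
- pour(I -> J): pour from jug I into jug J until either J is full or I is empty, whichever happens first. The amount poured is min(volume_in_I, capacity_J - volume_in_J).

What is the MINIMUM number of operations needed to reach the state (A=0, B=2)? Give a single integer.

BFS from (A=0, B=5). One shortest path:
  1. pour(B -> A) -> (A=4 B=1)
  2. empty(A) -> (A=0 B=1)
  3. pour(B -> A) -> (A=1 B=0)
  4. fill(B) -> (A=1 B=5)
  5. pour(B -> A) -> (A=4 B=2)
  6. empty(A) -> (A=0 B=2)
Reached target in 6 moves.

Answer: 6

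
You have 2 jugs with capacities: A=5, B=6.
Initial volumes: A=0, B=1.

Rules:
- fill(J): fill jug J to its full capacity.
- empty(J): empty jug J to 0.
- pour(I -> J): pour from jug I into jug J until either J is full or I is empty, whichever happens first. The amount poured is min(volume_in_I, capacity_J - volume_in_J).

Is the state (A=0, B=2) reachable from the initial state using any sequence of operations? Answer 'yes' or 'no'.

BFS from (A=0, B=1):
  1. pour(B -> A) -> (A=1 B=0)
  2. fill(B) -> (A=1 B=6)
  3. pour(B -> A) -> (A=5 B=2)
  4. empty(A) -> (A=0 B=2)
Target reached → yes.

Answer: yes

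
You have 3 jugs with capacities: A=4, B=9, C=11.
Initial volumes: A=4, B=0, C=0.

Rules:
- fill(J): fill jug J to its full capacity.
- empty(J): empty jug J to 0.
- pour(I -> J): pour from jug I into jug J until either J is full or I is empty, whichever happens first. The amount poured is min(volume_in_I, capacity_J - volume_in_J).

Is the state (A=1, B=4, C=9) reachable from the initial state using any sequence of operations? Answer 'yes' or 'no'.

Answer: no

Derivation:
BFS explored all 360 reachable states.
Reachable set includes: (0,0,0), (0,0,1), (0,0,2), (0,0,3), (0,0,4), (0,0,5), (0,0,6), (0,0,7), (0,0,8), (0,0,9), (0,0,10), (0,0,11) ...
Target (A=1, B=4, C=9) not in reachable set → no.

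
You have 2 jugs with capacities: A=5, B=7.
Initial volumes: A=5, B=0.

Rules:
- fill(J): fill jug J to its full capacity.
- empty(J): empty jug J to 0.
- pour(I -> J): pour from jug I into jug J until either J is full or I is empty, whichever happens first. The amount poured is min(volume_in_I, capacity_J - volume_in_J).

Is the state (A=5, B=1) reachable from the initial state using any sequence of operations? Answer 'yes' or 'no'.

Answer: yes

Derivation:
BFS from (A=5, B=0):
  1. pour(A -> B) -> (A=0 B=5)
  2. fill(A) -> (A=5 B=5)
  3. pour(A -> B) -> (A=3 B=7)
  4. empty(B) -> (A=3 B=0)
  5. pour(A -> B) -> (A=0 B=3)
  6. fill(A) -> (A=5 B=3)
  7. pour(A -> B) -> (A=1 B=7)
  8. empty(B) -> (A=1 B=0)
  9. pour(A -> B) -> (A=0 B=1)
  10. fill(A) -> (A=5 B=1)
Target reached → yes.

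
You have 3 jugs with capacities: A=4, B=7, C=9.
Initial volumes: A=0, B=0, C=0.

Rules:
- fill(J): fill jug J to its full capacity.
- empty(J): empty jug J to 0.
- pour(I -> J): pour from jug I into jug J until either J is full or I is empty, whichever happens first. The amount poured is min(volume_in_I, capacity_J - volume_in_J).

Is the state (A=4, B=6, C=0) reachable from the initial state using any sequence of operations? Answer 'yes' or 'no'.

Answer: yes

Derivation:
BFS from (A=0, B=0, C=0):
  1. fill(B) -> (A=0 B=7 C=0)
  2. pour(B -> A) -> (A=4 B=3 C=0)
  3. empty(A) -> (A=0 B=3 C=0)
  4. pour(B -> A) -> (A=3 B=0 C=0)
  5. fill(B) -> (A=3 B=7 C=0)
  6. pour(B -> A) -> (A=4 B=6 C=0)
Target reached → yes.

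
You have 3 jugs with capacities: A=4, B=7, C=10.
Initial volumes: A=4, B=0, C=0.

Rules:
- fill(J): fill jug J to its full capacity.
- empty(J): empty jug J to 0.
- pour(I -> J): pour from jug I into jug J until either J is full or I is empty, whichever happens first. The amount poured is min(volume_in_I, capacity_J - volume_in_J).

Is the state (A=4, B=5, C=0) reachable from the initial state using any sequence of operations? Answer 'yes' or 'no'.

BFS from (A=4, B=0, C=0):
  1. fill(B) -> (A=4 B=7 C=0)
  2. pour(A -> C) -> (A=0 B=7 C=4)
  3. fill(A) -> (A=4 B=7 C=4)
  4. pour(A -> C) -> (A=0 B=7 C=8)
  5. fill(A) -> (A=4 B=7 C=8)
  6. pour(B -> C) -> (A=4 B=5 C=10)
  7. empty(C) -> (A=4 B=5 C=0)
Target reached → yes.

Answer: yes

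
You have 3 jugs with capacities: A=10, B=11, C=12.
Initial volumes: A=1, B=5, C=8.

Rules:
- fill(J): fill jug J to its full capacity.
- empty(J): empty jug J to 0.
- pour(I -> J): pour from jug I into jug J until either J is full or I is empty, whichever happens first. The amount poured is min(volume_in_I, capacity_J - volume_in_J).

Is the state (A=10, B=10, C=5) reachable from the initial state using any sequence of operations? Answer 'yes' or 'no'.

Answer: yes

Derivation:
BFS from (A=1, B=5, C=8):
  1. pour(C -> A) -> (A=9 B=5 C=0)
  2. pour(B -> C) -> (A=9 B=0 C=5)
  3. fill(B) -> (A=9 B=11 C=5)
  4. pour(B -> A) -> (A=10 B=10 C=5)
Target reached → yes.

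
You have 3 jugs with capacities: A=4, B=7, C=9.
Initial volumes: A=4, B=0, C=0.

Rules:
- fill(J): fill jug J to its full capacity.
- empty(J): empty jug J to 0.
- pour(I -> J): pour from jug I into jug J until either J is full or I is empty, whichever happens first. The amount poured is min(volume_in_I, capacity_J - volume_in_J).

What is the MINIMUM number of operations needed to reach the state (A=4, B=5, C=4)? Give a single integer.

Answer: 6

Derivation:
BFS from (A=4, B=0, C=0). One shortest path:
  1. empty(A) -> (A=0 B=0 C=0)
  2. fill(C) -> (A=0 B=0 C=9)
  3. pour(C -> A) -> (A=4 B=0 C=5)
  4. pour(C -> B) -> (A=4 B=5 C=0)
  5. pour(A -> C) -> (A=0 B=5 C=4)
  6. fill(A) -> (A=4 B=5 C=4)
Reached target in 6 moves.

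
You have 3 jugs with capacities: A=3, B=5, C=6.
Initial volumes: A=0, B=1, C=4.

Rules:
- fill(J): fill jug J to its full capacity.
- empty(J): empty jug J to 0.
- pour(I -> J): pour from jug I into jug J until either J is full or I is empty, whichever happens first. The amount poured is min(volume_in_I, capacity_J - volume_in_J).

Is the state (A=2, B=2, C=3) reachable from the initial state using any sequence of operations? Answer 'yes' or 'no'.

BFS explored all 128 reachable states.
Reachable set includes: (0,0,0), (0,0,1), (0,0,2), (0,0,3), (0,0,4), (0,0,5), (0,0,6), (0,1,0), (0,1,1), (0,1,2), (0,1,3), (0,1,4) ...
Target (A=2, B=2, C=3) not in reachable set → no.

Answer: no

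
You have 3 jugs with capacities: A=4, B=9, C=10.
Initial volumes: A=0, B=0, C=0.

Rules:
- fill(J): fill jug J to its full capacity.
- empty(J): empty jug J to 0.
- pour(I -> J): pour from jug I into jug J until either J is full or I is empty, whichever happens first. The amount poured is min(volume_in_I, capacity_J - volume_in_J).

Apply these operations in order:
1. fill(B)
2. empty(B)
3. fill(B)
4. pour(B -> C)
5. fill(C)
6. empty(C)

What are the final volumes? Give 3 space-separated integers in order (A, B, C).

Answer: 0 0 0

Derivation:
Step 1: fill(B) -> (A=0 B=9 C=0)
Step 2: empty(B) -> (A=0 B=0 C=0)
Step 3: fill(B) -> (A=0 B=9 C=0)
Step 4: pour(B -> C) -> (A=0 B=0 C=9)
Step 5: fill(C) -> (A=0 B=0 C=10)
Step 6: empty(C) -> (A=0 B=0 C=0)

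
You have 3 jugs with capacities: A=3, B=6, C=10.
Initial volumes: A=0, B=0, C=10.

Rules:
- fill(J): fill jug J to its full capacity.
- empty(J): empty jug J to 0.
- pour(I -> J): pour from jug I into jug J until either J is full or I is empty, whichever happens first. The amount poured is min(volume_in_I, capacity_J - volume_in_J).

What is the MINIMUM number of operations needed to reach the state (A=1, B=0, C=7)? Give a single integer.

BFS from (A=0, B=0, C=10). One shortest path:
  1. pour(C -> B) -> (A=0 B=6 C=4)
  2. empty(B) -> (A=0 B=0 C=4)
  3. pour(C -> B) -> (A=0 B=4 C=0)
  4. fill(C) -> (A=0 B=4 C=10)
  5. pour(C -> A) -> (A=3 B=4 C=7)
  6. pour(A -> B) -> (A=1 B=6 C=7)
  7. empty(B) -> (A=1 B=0 C=7)
Reached target in 7 moves.

Answer: 7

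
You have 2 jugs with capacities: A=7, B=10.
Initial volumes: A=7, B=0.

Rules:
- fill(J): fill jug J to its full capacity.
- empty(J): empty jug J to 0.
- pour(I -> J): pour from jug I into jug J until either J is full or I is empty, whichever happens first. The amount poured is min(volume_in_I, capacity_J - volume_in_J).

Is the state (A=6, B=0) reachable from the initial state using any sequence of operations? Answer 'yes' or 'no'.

Answer: yes

Derivation:
BFS from (A=7, B=0):
  1. empty(A) -> (A=0 B=0)
  2. fill(B) -> (A=0 B=10)
  3. pour(B -> A) -> (A=7 B=3)
  4. empty(A) -> (A=0 B=3)
  5. pour(B -> A) -> (A=3 B=0)
  6. fill(B) -> (A=3 B=10)
  7. pour(B -> A) -> (A=7 B=6)
  8. empty(A) -> (A=0 B=6)
  9. pour(B -> A) -> (A=6 B=0)
Target reached → yes.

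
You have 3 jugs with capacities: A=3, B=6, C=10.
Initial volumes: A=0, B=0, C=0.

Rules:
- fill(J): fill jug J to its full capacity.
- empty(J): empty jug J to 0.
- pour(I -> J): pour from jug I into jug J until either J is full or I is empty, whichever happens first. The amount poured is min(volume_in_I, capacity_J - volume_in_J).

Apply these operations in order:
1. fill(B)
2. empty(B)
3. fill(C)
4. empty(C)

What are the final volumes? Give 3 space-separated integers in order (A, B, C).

Answer: 0 0 0

Derivation:
Step 1: fill(B) -> (A=0 B=6 C=0)
Step 2: empty(B) -> (A=0 B=0 C=0)
Step 3: fill(C) -> (A=0 B=0 C=10)
Step 4: empty(C) -> (A=0 B=0 C=0)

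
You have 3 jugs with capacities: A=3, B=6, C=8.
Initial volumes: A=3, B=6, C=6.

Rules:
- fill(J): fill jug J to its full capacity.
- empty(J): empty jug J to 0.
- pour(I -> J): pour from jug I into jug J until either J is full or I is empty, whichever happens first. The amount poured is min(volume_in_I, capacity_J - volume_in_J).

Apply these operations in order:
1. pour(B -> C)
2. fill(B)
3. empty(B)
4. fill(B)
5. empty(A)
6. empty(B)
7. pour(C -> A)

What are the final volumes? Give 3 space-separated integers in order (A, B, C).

Step 1: pour(B -> C) -> (A=3 B=4 C=8)
Step 2: fill(B) -> (A=3 B=6 C=8)
Step 3: empty(B) -> (A=3 B=0 C=8)
Step 4: fill(B) -> (A=3 B=6 C=8)
Step 5: empty(A) -> (A=0 B=6 C=8)
Step 6: empty(B) -> (A=0 B=0 C=8)
Step 7: pour(C -> A) -> (A=3 B=0 C=5)

Answer: 3 0 5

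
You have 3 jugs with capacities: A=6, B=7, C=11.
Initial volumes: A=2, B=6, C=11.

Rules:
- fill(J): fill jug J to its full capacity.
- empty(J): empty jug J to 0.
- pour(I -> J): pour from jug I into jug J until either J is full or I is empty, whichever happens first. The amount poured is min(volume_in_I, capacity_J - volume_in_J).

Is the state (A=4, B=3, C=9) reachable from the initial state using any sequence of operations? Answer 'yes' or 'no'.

BFS explored all 372 reachable states.
Reachable set includes: (0,0,0), (0,0,1), (0,0,2), (0,0,3), (0,0,4), (0,0,5), (0,0,6), (0,0,7), (0,0,8), (0,0,9), (0,0,10), (0,0,11) ...
Target (A=4, B=3, C=9) not in reachable set → no.

Answer: no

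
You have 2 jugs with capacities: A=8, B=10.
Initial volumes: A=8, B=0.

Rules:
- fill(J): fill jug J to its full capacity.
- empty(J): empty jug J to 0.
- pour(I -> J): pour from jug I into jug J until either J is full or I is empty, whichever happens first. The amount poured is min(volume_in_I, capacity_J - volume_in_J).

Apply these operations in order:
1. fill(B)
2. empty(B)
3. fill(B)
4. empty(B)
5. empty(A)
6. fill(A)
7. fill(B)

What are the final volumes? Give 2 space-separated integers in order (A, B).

Step 1: fill(B) -> (A=8 B=10)
Step 2: empty(B) -> (A=8 B=0)
Step 3: fill(B) -> (A=8 B=10)
Step 4: empty(B) -> (A=8 B=0)
Step 5: empty(A) -> (A=0 B=0)
Step 6: fill(A) -> (A=8 B=0)
Step 7: fill(B) -> (A=8 B=10)

Answer: 8 10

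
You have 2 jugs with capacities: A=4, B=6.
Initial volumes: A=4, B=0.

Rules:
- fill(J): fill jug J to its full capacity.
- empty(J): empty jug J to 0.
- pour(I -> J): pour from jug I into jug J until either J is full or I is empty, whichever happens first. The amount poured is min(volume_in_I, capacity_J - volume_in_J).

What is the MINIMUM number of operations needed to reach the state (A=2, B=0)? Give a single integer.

BFS from (A=4, B=0). One shortest path:
  1. pour(A -> B) -> (A=0 B=4)
  2. fill(A) -> (A=4 B=4)
  3. pour(A -> B) -> (A=2 B=6)
  4. empty(B) -> (A=2 B=0)
Reached target in 4 moves.

Answer: 4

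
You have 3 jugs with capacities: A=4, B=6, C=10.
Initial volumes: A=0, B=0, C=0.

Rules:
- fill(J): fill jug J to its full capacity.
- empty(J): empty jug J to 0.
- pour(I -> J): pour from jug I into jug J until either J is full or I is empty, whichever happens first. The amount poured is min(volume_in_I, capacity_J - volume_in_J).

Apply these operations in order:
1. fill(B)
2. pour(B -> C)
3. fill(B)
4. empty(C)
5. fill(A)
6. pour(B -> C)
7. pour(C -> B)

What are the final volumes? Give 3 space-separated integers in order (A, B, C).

Step 1: fill(B) -> (A=0 B=6 C=0)
Step 2: pour(B -> C) -> (A=0 B=0 C=6)
Step 3: fill(B) -> (A=0 B=6 C=6)
Step 4: empty(C) -> (A=0 B=6 C=0)
Step 5: fill(A) -> (A=4 B=6 C=0)
Step 6: pour(B -> C) -> (A=4 B=0 C=6)
Step 7: pour(C -> B) -> (A=4 B=6 C=0)

Answer: 4 6 0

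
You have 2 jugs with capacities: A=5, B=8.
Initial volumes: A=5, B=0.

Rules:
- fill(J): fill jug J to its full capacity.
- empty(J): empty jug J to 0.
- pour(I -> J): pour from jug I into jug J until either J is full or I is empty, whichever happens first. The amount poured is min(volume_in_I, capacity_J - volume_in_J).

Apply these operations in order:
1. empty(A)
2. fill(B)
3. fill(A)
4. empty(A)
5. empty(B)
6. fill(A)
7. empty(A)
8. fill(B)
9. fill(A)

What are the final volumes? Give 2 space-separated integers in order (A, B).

Answer: 5 8

Derivation:
Step 1: empty(A) -> (A=0 B=0)
Step 2: fill(B) -> (A=0 B=8)
Step 3: fill(A) -> (A=5 B=8)
Step 4: empty(A) -> (A=0 B=8)
Step 5: empty(B) -> (A=0 B=0)
Step 6: fill(A) -> (A=5 B=0)
Step 7: empty(A) -> (A=0 B=0)
Step 8: fill(B) -> (A=0 B=8)
Step 9: fill(A) -> (A=5 B=8)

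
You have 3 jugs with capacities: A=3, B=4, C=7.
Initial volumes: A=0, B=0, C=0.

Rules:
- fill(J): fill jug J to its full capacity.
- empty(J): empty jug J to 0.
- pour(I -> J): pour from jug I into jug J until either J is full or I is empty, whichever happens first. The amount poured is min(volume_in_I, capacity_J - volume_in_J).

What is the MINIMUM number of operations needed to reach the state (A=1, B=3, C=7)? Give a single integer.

Answer: 6

Derivation:
BFS from (A=0, B=0, C=0). One shortest path:
  1. fill(B) -> (A=0 B=4 C=0)
  2. pour(B -> A) -> (A=3 B=1 C=0)
  3. pour(A -> C) -> (A=0 B=1 C=3)
  4. pour(B -> A) -> (A=1 B=0 C=3)
  5. pour(C -> B) -> (A=1 B=3 C=0)
  6. fill(C) -> (A=1 B=3 C=7)
Reached target in 6 moves.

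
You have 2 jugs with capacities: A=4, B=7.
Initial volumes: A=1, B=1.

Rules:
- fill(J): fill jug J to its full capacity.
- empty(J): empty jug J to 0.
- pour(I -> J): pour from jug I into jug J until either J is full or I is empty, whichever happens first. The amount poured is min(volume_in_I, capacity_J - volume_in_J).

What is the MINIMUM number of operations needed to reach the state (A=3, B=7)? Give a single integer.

Answer: 5

Derivation:
BFS from (A=1, B=1). One shortest path:
  1. pour(A -> B) -> (A=0 B=2)
  2. fill(A) -> (A=4 B=2)
  3. pour(A -> B) -> (A=0 B=6)
  4. fill(A) -> (A=4 B=6)
  5. pour(A -> B) -> (A=3 B=7)
Reached target in 5 moves.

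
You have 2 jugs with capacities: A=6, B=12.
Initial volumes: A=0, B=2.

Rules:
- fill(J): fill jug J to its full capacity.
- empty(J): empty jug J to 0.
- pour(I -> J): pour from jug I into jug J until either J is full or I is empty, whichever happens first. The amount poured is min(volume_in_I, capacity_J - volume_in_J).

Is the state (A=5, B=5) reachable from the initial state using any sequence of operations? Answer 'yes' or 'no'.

Answer: no

Derivation:
BFS explored all 12 reachable states.
Reachable set includes: (0,0), (0,2), (0,6), (0,8), (0,12), (2,0), (2,12), (6,0), (6,2), (6,6), (6,8), (6,12)
Target (A=5, B=5) not in reachable set → no.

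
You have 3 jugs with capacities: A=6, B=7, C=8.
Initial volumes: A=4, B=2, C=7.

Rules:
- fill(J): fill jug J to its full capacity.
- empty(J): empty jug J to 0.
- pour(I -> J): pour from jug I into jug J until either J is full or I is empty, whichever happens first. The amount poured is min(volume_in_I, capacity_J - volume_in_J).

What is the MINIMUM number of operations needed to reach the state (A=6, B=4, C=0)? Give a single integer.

Answer: 4

Derivation:
BFS from (A=4, B=2, C=7). One shortest path:
  1. empty(A) -> (A=0 B=2 C=7)
  2. fill(C) -> (A=0 B=2 C=8)
  3. pour(C -> A) -> (A=6 B=2 C=2)
  4. pour(C -> B) -> (A=6 B=4 C=0)
Reached target in 4 moves.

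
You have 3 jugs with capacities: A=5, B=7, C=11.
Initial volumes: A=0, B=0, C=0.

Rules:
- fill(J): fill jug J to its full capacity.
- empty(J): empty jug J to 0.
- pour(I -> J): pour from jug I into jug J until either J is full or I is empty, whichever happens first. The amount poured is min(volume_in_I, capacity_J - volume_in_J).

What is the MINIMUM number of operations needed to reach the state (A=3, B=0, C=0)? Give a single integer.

BFS from (A=0, B=0, C=0). One shortest path:
  1. fill(A) -> (A=5 B=0 C=0)
  2. pour(A -> B) -> (A=0 B=5 C=0)
  3. fill(A) -> (A=5 B=5 C=0)
  4. pour(A -> B) -> (A=3 B=7 C=0)
  5. empty(B) -> (A=3 B=0 C=0)
Reached target in 5 moves.

Answer: 5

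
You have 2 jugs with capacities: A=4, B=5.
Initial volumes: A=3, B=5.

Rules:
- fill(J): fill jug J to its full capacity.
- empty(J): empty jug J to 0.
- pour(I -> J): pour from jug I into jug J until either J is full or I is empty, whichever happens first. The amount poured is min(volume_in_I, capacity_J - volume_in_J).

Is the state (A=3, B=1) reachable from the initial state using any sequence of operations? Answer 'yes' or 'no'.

Answer: no

Derivation:
BFS explored all 18 reachable states.
Reachable set includes: (0,0), (0,1), (0,2), (0,3), (0,4), (0,5), (1,0), (1,5), (2,0), (2,5), (3,0), (3,5) ...
Target (A=3, B=1) not in reachable set → no.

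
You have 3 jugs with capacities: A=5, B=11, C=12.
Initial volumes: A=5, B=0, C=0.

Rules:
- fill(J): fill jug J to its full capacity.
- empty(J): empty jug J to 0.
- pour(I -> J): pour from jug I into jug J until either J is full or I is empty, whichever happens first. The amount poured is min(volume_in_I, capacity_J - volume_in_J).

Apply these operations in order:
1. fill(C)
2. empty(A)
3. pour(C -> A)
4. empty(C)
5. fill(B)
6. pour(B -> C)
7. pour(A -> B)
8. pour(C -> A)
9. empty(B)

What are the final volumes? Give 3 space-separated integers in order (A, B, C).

Answer: 5 0 6

Derivation:
Step 1: fill(C) -> (A=5 B=0 C=12)
Step 2: empty(A) -> (A=0 B=0 C=12)
Step 3: pour(C -> A) -> (A=5 B=0 C=7)
Step 4: empty(C) -> (A=5 B=0 C=0)
Step 5: fill(B) -> (A=5 B=11 C=0)
Step 6: pour(B -> C) -> (A=5 B=0 C=11)
Step 7: pour(A -> B) -> (A=0 B=5 C=11)
Step 8: pour(C -> A) -> (A=5 B=5 C=6)
Step 9: empty(B) -> (A=5 B=0 C=6)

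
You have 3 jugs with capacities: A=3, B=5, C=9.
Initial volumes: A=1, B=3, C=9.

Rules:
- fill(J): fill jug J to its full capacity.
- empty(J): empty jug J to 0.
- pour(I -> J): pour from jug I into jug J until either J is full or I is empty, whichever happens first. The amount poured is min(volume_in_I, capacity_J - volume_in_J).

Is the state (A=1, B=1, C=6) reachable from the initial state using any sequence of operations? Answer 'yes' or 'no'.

Answer: no

Derivation:
BFS explored all 176 reachable states.
Reachable set includes: (0,0,0), (0,0,1), (0,0,2), (0,0,3), (0,0,4), (0,0,5), (0,0,6), (0,0,7), (0,0,8), (0,0,9), (0,1,0), (0,1,1) ...
Target (A=1, B=1, C=6) not in reachable set → no.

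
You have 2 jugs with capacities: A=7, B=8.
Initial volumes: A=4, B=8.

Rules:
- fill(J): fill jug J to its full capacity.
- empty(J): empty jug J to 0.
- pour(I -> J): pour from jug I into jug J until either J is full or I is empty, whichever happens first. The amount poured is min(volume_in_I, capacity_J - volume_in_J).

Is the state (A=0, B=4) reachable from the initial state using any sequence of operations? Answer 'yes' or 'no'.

Answer: yes

Derivation:
BFS from (A=4, B=8):
  1. empty(B) -> (A=4 B=0)
  2. pour(A -> B) -> (A=0 B=4)
Target reached → yes.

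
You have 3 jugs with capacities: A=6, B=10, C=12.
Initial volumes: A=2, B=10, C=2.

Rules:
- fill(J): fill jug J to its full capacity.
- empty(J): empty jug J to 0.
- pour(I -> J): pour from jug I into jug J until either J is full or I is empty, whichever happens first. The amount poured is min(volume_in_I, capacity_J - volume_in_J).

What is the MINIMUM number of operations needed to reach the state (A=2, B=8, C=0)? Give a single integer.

Answer: 5

Derivation:
BFS from (A=2, B=10, C=2). One shortest path:
  1. empty(B) -> (A=2 B=0 C=2)
  2. pour(A -> B) -> (A=0 B=2 C=2)
  3. fill(A) -> (A=6 B=2 C=2)
  4. pour(A -> B) -> (A=0 B=8 C=2)
  5. pour(C -> A) -> (A=2 B=8 C=0)
Reached target in 5 moves.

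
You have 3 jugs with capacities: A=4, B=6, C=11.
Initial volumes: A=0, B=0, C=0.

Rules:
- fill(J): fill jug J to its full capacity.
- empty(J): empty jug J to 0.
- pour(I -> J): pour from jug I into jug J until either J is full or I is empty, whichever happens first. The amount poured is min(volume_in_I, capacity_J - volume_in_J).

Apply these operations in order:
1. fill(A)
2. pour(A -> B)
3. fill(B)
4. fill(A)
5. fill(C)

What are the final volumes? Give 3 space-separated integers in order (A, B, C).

Answer: 4 6 11

Derivation:
Step 1: fill(A) -> (A=4 B=0 C=0)
Step 2: pour(A -> B) -> (A=0 B=4 C=0)
Step 3: fill(B) -> (A=0 B=6 C=0)
Step 4: fill(A) -> (A=4 B=6 C=0)
Step 5: fill(C) -> (A=4 B=6 C=11)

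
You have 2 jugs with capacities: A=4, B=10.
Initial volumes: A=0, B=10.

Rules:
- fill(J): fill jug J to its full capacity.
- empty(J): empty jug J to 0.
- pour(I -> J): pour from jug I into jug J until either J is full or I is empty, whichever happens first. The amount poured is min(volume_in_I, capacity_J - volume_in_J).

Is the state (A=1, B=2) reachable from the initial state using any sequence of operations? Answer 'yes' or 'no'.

BFS explored all 14 reachable states.
Reachable set includes: (0,0), (0,2), (0,4), (0,6), (0,8), (0,10), (2,0), (2,10), (4,0), (4,2), (4,4), (4,6) ...
Target (A=1, B=2) not in reachable set → no.

Answer: no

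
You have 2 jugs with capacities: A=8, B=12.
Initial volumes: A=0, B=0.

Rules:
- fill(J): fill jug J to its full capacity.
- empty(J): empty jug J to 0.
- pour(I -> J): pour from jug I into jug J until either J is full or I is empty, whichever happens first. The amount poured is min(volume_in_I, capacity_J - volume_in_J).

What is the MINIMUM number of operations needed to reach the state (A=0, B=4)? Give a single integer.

Answer: 3

Derivation:
BFS from (A=0, B=0). One shortest path:
  1. fill(B) -> (A=0 B=12)
  2. pour(B -> A) -> (A=8 B=4)
  3. empty(A) -> (A=0 B=4)
Reached target in 3 moves.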